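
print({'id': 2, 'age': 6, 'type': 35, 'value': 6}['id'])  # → 2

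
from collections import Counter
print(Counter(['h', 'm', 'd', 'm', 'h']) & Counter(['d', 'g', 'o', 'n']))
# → Counter({'d': 1})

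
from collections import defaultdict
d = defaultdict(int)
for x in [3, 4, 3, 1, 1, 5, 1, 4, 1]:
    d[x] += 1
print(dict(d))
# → {3: 2, 4: 2, 1: 4, 5: 1}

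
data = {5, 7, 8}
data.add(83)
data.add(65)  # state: {5, 7, 8, 65, 83}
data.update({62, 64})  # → {5, 7, 8, 62, 64, 65, 83}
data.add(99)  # {5, 7, 8, 62, 64, 65, 83, 99}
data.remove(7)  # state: {5, 8, 62, 64, 65, 83, 99}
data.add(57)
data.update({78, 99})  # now {5, 8, 57, 62, 64, 65, 78, 83, 99}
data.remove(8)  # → {5, 57, 62, 64, 65, 78, 83, 99}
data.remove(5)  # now {57, 62, 64, 65, 78, 83, 99}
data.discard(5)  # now {57, 62, 64, 65, 78, 83, 99}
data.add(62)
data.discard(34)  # {57, 62, 64, 65, 78, 83, 99}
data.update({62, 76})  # {57, 62, 64, 65, 76, 78, 83, 99}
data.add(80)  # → {57, 62, 64, 65, 76, 78, 80, 83, 99}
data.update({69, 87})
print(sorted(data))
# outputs [57, 62, 64, 65, 69, 76, 78, 80, 83, 87, 99]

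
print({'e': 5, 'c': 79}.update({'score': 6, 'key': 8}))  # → None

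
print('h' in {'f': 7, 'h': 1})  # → True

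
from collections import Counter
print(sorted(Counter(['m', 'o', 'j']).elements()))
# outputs ['j', 'm', 'o']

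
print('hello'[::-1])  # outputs olleh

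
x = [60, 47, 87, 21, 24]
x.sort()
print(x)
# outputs [21, 24, 47, 60, 87]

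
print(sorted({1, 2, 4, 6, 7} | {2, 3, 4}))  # [1, 2, 3, 4, 6, 7]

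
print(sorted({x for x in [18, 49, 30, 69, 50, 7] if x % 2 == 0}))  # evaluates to [18, 30, 50]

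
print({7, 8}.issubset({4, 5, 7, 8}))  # True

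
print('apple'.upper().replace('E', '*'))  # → APPL*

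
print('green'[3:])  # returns en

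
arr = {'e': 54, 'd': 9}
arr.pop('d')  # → 9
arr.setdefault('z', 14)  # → 14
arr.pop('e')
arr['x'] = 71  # {'z': 14, 'x': 71}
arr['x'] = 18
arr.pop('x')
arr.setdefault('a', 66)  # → 66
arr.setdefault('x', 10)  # 10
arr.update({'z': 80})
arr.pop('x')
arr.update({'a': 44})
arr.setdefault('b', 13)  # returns 13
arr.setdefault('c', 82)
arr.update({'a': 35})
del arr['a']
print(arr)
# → {'z': 80, 'b': 13, 'c': 82}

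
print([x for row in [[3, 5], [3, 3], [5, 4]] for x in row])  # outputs [3, 5, 3, 3, 5, 4]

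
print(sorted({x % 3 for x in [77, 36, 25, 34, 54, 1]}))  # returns [0, 1, 2]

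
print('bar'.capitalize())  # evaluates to Bar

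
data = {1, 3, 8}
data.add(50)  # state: {1, 3, 8, 50}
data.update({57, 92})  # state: {1, 3, 8, 50, 57, 92}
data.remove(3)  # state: {1, 8, 50, 57, 92}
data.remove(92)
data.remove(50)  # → {1, 8, 57}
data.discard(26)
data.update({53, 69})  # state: {1, 8, 53, 57, 69}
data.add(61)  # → {1, 8, 53, 57, 61, 69}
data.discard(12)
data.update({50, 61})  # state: {1, 8, 50, 53, 57, 61, 69}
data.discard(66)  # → {1, 8, 50, 53, 57, 61, 69}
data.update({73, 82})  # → {1, 8, 50, 53, 57, 61, 69, 73, 82}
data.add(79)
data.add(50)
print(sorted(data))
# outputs [1, 8, 50, 53, 57, 61, 69, 73, 79, 82]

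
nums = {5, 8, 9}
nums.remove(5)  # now {8, 9}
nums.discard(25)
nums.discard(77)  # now {8, 9}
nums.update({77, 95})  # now {8, 9, 77, 95}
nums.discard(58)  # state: {8, 9, 77, 95}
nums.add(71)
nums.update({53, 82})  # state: {8, 9, 53, 71, 77, 82, 95}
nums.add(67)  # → {8, 9, 53, 67, 71, 77, 82, 95}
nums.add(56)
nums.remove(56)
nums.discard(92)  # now {8, 9, 53, 67, 71, 77, 82, 95}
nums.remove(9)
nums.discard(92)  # {8, 53, 67, 71, 77, 82, 95}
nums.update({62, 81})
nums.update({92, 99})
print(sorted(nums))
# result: [8, 53, 62, 67, 71, 77, 81, 82, 92, 95, 99]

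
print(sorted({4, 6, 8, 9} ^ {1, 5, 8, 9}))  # [1, 4, 5, 6]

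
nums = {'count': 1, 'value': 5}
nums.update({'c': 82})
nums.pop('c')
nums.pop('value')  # 5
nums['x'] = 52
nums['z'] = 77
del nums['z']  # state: {'count': 1, 'x': 52}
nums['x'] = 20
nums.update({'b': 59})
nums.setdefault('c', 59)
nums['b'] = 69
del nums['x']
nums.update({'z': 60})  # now {'count': 1, 'b': 69, 'c': 59, 'z': 60}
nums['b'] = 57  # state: {'count': 1, 'b': 57, 'c': 59, 'z': 60}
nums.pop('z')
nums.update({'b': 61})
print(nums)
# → {'count': 1, 'b': 61, 'c': 59}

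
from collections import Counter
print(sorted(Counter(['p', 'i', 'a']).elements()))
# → ['a', 'i', 'p']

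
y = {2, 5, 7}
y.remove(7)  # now {2, 5}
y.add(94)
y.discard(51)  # {2, 5, 94}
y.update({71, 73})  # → {2, 5, 71, 73, 94}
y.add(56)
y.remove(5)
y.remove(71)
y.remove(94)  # {2, 56, 73}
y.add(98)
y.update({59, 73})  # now {2, 56, 59, 73, 98}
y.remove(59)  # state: {2, 56, 73, 98}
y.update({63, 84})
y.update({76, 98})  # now {2, 56, 63, 73, 76, 84, 98}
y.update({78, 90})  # {2, 56, 63, 73, 76, 78, 84, 90, 98}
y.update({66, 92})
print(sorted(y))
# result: [2, 56, 63, 66, 73, 76, 78, 84, 90, 92, 98]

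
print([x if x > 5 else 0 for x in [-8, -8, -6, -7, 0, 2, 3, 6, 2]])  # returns [0, 0, 0, 0, 0, 0, 0, 6, 0]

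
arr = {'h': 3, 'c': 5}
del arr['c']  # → {'h': 3}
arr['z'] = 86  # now {'h': 3, 'z': 86}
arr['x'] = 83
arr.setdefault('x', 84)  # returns 83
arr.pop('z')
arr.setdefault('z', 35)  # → 35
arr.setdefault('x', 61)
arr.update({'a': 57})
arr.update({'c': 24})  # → {'h': 3, 'x': 83, 'z': 35, 'a': 57, 'c': 24}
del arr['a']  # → {'h': 3, 'x': 83, 'z': 35, 'c': 24}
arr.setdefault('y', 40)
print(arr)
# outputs {'h': 3, 'x': 83, 'z': 35, 'c': 24, 'y': 40}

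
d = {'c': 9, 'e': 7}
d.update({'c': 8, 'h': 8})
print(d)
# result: {'c': 8, 'e': 7, 'h': 8}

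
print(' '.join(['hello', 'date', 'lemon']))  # hello date lemon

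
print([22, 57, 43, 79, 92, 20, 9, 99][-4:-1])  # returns [92, 20, 9]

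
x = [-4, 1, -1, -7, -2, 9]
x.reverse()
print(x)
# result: [9, -2, -7, -1, 1, -4]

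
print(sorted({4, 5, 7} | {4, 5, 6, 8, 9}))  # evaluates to [4, 5, 6, 7, 8, 9]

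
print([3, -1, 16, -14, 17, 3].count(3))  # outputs 2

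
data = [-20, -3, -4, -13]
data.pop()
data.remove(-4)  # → [-20, -3]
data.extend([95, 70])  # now [-20, -3, 95, 70]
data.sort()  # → [-20, -3, 70, 95]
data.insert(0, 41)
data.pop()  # 95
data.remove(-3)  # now [41, -20, 70]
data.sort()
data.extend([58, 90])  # [-20, 41, 70, 58, 90]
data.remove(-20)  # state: [41, 70, 58, 90]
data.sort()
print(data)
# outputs [41, 58, 70, 90]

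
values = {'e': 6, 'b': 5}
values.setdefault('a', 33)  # 33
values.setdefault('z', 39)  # 39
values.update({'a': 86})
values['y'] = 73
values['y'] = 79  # {'e': 6, 'b': 5, 'a': 86, 'z': 39, 'y': 79}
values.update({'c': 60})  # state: {'e': 6, 'b': 5, 'a': 86, 'z': 39, 'y': 79, 'c': 60}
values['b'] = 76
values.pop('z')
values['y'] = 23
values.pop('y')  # 23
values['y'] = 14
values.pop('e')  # 6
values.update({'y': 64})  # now {'b': 76, 'a': 86, 'c': 60, 'y': 64}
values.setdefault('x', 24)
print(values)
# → {'b': 76, 'a': 86, 'c': 60, 'y': 64, 'x': 24}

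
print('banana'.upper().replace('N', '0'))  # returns BA0A0A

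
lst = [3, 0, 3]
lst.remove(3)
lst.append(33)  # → [0, 3, 33]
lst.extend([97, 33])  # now [0, 3, 33, 97, 33]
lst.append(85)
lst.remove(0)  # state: [3, 33, 97, 33, 85]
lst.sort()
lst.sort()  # [3, 33, 33, 85, 97]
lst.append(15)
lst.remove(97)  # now [3, 33, 33, 85, 15]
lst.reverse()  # [15, 85, 33, 33, 3]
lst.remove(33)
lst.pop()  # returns 3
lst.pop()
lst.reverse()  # [85, 15]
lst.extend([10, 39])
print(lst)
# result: [85, 15, 10, 39]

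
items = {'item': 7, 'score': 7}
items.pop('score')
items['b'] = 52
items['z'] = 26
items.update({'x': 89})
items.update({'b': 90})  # {'item': 7, 'b': 90, 'z': 26, 'x': 89}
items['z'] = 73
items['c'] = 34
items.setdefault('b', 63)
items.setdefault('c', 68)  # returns 34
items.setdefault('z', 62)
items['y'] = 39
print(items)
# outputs {'item': 7, 'b': 90, 'z': 73, 'x': 89, 'c': 34, 'y': 39}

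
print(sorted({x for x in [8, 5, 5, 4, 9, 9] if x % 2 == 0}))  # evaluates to [4, 8]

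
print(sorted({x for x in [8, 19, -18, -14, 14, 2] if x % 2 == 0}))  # [-18, -14, 2, 8, 14]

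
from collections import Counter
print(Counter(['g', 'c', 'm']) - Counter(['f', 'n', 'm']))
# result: Counter({'g': 1, 'c': 1})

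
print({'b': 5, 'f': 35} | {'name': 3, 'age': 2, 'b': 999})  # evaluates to {'b': 999, 'f': 35, 'name': 3, 'age': 2}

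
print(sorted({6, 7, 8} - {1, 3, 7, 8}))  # [6]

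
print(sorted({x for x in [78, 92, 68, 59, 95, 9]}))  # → [9, 59, 68, 78, 92, 95]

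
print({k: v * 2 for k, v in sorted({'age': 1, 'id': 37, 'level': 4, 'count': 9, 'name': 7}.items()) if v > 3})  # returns {'count': 18, 'id': 74, 'level': 8, 'name': 14}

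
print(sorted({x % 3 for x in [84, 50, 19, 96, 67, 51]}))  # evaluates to [0, 1, 2]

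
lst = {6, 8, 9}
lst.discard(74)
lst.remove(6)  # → {8, 9}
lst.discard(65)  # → {8, 9}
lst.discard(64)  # {8, 9}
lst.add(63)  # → {8, 9, 63}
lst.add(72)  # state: {8, 9, 63, 72}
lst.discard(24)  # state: {8, 9, 63, 72}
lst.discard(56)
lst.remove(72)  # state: {8, 9, 63}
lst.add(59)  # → {8, 9, 59, 63}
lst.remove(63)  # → {8, 9, 59}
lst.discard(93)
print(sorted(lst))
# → [8, 9, 59]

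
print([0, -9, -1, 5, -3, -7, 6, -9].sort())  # None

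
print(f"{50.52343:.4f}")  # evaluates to 50.5234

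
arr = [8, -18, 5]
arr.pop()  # 5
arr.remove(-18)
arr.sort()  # [8]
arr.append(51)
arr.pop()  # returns 51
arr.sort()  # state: [8]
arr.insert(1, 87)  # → [8, 87]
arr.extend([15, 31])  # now [8, 87, 15, 31]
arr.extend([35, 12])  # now [8, 87, 15, 31, 35, 12]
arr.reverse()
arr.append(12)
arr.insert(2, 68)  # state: [12, 35, 68, 31, 15, 87, 8, 12]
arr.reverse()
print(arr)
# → [12, 8, 87, 15, 31, 68, 35, 12]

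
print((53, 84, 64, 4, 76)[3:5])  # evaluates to (4, 76)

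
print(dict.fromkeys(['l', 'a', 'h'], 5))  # {'l': 5, 'a': 5, 'h': 5}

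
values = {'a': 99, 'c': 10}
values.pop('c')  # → 10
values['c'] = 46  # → {'a': 99, 'c': 46}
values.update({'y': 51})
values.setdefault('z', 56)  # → 56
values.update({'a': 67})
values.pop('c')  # 46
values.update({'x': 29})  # {'a': 67, 'y': 51, 'z': 56, 'x': 29}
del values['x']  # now {'a': 67, 'y': 51, 'z': 56}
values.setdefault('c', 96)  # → 96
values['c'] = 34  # {'a': 67, 'y': 51, 'z': 56, 'c': 34}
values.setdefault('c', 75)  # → 34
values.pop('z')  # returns 56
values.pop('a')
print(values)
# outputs {'y': 51, 'c': 34}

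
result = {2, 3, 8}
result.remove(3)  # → {2, 8}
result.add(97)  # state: {2, 8, 97}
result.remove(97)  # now {2, 8}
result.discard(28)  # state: {2, 8}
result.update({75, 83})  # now {2, 8, 75, 83}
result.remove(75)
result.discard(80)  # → {2, 8, 83}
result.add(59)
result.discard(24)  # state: {2, 8, 59, 83}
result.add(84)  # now {2, 8, 59, 83, 84}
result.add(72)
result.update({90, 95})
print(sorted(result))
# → [2, 8, 59, 72, 83, 84, 90, 95]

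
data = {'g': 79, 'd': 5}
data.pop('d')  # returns 5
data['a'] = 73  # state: {'g': 79, 'a': 73}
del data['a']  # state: {'g': 79}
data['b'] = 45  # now {'g': 79, 'b': 45}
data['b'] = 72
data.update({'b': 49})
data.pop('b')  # 49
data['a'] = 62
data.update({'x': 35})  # {'g': 79, 'a': 62, 'x': 35}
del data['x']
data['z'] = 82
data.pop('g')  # 79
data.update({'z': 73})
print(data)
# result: {'a': 62, 'z': 73}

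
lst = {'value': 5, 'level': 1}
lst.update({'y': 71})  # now {'value': 5, 'level': 1, 'y': 71}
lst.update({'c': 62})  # {'value': 5, 'level': 1, 'y': 71, 'c': 62}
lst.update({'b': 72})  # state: {'value': 5, 'level': 1, 'y': 71, 'c': 62, 'b': 72}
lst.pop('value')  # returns 5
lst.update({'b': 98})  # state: {'level': 1, 'y': 71, 'c': 62, 'b': 98}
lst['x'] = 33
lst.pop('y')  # 71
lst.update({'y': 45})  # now {'level': 1, 'c': 62, 'b': 98, 'x': 33, 'y': 45}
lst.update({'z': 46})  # {'level': 1, 'c': 62, 'b': 98, 'x': 33, 'y': 45, 'z': 46}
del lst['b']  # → {'level': 1, 'c': 62, 'x': 33, 'y': 45, 'z': 46}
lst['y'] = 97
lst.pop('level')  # 1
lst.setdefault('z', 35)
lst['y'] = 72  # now {'c': 62, 'x': 33, 'y': 72, 'z': 46}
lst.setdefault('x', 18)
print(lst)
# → {'c': 62, 'x': 33, 'y': 72, 'z': 46}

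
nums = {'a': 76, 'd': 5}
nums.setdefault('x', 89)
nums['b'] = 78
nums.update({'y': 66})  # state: {'a': 76, 'd': 5, 'x': 89, 'b': 78, 'y': 66}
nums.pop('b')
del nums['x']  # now {'a': 76, 'd': 5, 'y': 66}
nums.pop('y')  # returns 66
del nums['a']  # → {'d': 5}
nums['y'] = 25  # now {'d': 5, 'y': 25}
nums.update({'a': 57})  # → {'d': 5, 'y': 25, 'a': 57}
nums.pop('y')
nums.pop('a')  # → 57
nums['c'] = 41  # {'d': 5, 'c': 41}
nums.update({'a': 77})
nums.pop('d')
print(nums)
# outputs {'c': 41, 'a': 77}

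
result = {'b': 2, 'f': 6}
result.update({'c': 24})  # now {'b': 2, 'f': 6, 'c': 24}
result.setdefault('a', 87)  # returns 87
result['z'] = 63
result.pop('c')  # 24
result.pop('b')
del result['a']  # {'f': 6, 'z': 63}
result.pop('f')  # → 6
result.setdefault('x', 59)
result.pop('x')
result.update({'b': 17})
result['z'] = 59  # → {'z': 59, 'b': 17}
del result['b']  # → {'z': 59}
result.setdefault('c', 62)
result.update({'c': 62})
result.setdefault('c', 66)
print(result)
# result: {'z': 59, 'c': 62}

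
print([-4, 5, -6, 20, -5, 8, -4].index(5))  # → 1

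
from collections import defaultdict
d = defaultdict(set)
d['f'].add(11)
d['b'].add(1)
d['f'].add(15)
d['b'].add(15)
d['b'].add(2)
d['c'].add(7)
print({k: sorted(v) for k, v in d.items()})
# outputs {'f': [11, 15], 'b': [1, 2, 15], 'c': [7]}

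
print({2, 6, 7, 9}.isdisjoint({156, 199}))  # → True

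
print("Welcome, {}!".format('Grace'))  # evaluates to Welcome, Grace!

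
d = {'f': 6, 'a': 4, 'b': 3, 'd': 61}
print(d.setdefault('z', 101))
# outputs 101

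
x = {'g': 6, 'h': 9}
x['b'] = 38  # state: {'g': 6, 'h': 9, 'b': 38}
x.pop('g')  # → 6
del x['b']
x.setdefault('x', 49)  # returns 49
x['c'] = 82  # {'h': 9, 'x': 49, 'c': 82}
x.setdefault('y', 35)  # 35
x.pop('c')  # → 82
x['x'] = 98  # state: {'h': 9, 'x': 98, 'y': 35}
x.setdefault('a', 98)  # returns 98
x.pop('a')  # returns 98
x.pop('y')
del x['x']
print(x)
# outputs {'h': 9}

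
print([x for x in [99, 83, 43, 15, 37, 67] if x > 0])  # [99, 83, 43, 15, 37, 67]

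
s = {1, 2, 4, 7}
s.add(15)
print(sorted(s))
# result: [1, 2, 4, 7, 15]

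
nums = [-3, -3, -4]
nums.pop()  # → -4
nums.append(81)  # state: [-3, -3, 81]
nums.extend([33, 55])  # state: [-3, -3, 81, 33, 55]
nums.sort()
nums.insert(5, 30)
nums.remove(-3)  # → [-3, 33, 55, 81, 30]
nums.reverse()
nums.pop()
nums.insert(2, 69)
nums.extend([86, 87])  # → [30, 81, 69, 55, 33, 86, 87]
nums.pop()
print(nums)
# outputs [30, 81, 69, 55, 33, 86]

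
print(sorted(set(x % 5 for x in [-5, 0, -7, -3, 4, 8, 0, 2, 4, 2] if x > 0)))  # [2, 3, 4]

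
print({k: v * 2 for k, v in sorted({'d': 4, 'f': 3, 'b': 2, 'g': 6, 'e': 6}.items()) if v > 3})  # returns {'d': 8, 'e': 12, 'g': 12}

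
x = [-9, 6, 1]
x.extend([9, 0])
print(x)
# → [-9, 6, 1, 9, 0]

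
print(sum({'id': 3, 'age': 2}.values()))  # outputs 5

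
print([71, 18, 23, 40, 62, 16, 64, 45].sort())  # None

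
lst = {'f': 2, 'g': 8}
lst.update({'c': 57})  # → {'f': 2, 'g': 8, 'c': 57}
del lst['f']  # {'g': 8, 'c': 57}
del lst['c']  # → {'g': 8}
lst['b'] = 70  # {'g': 8, 'b': 70}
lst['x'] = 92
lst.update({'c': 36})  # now {'g': 8, 'b': 70, 'x': 92, 'c': 36}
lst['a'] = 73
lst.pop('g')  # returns 8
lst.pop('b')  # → 70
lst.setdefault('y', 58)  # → 58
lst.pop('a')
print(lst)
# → {'x': 92, 'c': 36, 'y': 58}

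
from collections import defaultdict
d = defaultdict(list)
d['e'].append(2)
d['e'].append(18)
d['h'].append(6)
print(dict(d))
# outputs {'e': [2, 18], 'h': [6]}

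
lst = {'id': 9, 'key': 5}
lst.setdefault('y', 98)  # 98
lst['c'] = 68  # {'id': 9, 'key': 5, 'y': 98, 'c': 68}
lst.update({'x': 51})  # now {'id': 9, 'key': 5, 'y': 98, 'c': 68, 'x': 51}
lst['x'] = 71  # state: {'id': 9, 'key': 5, 'y': 98, 'c': 68, 'x': 71}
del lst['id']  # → {'key': 5, 'y': 98, 'c': 68, 'x': 71}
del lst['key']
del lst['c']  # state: {'y': 98, 'x': 71}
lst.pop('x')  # 71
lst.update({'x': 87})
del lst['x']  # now {'y': 98}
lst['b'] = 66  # {'y': 98, 'b': 66}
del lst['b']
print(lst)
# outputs {'y': 98}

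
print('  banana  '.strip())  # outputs banana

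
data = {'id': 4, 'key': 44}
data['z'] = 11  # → {'id': 4, 'key': 44, 'z': 11}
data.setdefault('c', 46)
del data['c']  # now {'id': 4, 'key': 44, 'z': 11}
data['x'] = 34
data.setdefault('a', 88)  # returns 88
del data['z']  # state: {'id': 4, 'key': 44, 'x': 34, 'a': 88}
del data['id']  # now {'key': 44, 'x': 34, 'a': 88}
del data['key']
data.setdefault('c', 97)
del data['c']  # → {'x': 34, 'a': 88}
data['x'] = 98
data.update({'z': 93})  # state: {'x': 98, 'a': 88, 'z': 93}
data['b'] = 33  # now {'x': 98, 'a': 88, 'z': 93, 'b': 33}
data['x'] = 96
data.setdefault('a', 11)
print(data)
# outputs {'x': 96, 'a': 88, 'z': 93, 'b': 33}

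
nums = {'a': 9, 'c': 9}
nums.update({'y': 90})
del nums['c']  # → {'a': 9, 'y': 90}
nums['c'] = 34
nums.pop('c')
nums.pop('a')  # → 9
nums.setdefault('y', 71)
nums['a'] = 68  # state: {'y': 90, 'a': 68}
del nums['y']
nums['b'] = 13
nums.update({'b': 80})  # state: {'a': 68, 'b': 80}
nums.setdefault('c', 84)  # 84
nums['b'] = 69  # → {'a': 68, 'b': 69, 'c': 84}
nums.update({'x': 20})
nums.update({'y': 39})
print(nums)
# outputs {'a': 68, 'b': 69, 'c': 84, 'x': 20, 'y': 39}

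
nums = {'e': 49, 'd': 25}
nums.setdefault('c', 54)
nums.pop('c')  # 54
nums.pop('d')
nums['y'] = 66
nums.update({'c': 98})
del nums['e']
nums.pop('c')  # 98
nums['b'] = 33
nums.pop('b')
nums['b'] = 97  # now {'y': 66, 'b': 97}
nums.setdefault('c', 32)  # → 32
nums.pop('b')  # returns 97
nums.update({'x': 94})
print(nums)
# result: {'y': 66, 'c': 32, 'x': 94}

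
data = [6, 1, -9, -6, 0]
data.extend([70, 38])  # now [6, 1, -9, -6, 0, 70, 38]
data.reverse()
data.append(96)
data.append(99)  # [38, 70, 0, -6, -9, 1, 6, 96, 99]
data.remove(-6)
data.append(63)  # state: [38, 70, 0, -9, 1, 6, 96, 99, 63]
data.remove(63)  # [38, 70, 0, -9, 1, 6, 96, 99]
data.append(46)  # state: [38, 70, 0, -9, 1, 6, 96, 99, 46]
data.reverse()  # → [46, 99, 96, 6, 1, -9, 0, 70, 38]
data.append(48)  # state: [46, 99, 96, 6, 1, -9, 0, 70, 38, 48]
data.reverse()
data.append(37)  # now [48, 38, 70, 0, -9, 1, 6, 96, 99, 46, 37]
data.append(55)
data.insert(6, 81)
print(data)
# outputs [48, 38, 70, 0, -9, 1, 81, 6, 96, 99, 46, 37, 55]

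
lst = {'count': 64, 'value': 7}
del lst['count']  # {'value': 7}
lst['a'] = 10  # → {'value': 7, 'a': 10}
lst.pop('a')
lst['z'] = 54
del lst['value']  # {'z': 54}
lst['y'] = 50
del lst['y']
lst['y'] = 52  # {'z': 54, 'y': 52}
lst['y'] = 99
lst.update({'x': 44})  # {'z': 54, 'y': 99, 'x': 44}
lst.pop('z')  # 54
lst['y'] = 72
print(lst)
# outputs {'y': 72, 'x': 44}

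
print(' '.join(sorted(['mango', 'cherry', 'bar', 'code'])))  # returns bar cherry code mango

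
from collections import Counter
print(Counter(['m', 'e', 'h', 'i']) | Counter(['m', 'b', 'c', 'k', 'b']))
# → Counter({'b': 2, 'm': 1, 'e': 1, 'h': 1, 'i': 1, 'c': 1, 'k': 1})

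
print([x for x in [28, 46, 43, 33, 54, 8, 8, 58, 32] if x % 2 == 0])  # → [28, 46, 54, 8, 8, 58, 32]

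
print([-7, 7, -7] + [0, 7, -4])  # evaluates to [-7, 7, -7, 0, 7, -4]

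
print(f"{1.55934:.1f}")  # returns 1.6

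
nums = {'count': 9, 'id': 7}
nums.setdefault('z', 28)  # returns 28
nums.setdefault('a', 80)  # 80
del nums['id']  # {'count': 9, 'z': 28, 'a': 80}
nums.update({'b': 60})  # {'count': 9, 'z': 28, 'a': 80, 'b': 60}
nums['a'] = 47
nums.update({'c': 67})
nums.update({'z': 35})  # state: {'count': 9, 'z': 35, 'a': 47, 'b': 60, 'c': 67}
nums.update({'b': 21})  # {'count': 9, 'z': 35, 'a': 47, 'b': 21, 'c': 67}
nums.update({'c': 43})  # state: {'count': 9, 'z': 35, 'a': 47, 'b': 21, 'c': 43}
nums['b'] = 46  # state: {'count': 9, 'z': 35, 'a': 47, 'b': 46, 'c': 43}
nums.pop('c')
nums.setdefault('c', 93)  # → 93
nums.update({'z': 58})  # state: {'count': 9, 'z': 58, 'a': 47, 'b': 46, 'c': 93}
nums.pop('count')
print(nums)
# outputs {'z': 58, 'a': 47, 'b': 46, 'c': 93}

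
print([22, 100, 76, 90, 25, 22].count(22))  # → 2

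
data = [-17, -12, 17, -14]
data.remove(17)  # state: [-17, -12, -14]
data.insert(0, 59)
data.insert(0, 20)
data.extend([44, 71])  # [20, 59, -17, -12, -14, 44, 71]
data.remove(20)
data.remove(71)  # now [59, -17, -12, -14, 44]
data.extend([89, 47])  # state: [59, -17, -12, -14, 44, 89, 47]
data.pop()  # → 47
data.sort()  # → [-17, -14, -12, 44, 59, 89]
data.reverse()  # [89, 59, 44, -12, -14, -17]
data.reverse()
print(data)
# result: [-17, -14, -12, 44, 59, 89]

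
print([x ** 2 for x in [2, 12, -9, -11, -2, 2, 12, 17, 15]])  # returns [4, 144, 81, 121, 4, 4, 144, 289, 225]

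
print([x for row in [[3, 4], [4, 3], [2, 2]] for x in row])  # [3, 4, 4, 3, 2, 2]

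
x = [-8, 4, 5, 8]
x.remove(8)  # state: [-8, 4, 5]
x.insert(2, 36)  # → [-8, 4, 36, 5]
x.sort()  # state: [-8, 4, 5, 36]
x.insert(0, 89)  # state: [89, -8, 4, 5, 36]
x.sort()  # [-8, 4, 5, 36, 89]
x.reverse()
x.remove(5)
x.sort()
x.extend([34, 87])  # [-8, 4, 36, 89, 34, 87]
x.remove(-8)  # [4, 36, 89, 34, 87]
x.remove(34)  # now [4, 36, 89, 87]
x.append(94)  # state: [4, 36, 89, 87, 94]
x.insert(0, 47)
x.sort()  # [4, 36, 47, 87, 89, 94]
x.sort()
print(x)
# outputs [4, 36, 47, 87, 89, 94]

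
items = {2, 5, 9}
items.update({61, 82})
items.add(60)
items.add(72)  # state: {2, 5, 9, 60, 61, 72, 82}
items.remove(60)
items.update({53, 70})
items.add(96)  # {2, 5, 9, 53, 61, 70, 72, 82, 96}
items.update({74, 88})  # {2, 5, 9, 53, 61, 70, 72, 74, 82, 88, 96}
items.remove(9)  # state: {2, 5, 53, 61, 70, 72, 74, 82, 88, 96}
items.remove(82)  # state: {2, 5, 53, 61, 70, 72, 74, 88, 96}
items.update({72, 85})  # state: {2, 5, 53, 61, 70, 72, 74, 85, 88, 96}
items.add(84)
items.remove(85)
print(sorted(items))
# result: [2, 5, 53, 61, 70, 72, 74, 84, 88, 96]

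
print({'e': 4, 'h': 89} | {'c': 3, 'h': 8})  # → {'e': 4, 'h': 8, 'c': 3}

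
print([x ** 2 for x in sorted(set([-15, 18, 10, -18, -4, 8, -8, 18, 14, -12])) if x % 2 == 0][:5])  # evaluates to [324, 144, 64, 16, 64]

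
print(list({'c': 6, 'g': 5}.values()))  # [6, 5]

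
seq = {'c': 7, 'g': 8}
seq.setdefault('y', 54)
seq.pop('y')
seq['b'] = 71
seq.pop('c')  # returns 7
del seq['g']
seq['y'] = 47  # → {'b': 71, 'y': 47}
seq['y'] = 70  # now {'b': 71, 'y': 70}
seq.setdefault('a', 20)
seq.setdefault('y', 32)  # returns 70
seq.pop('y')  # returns 70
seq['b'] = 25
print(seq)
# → {'b': 25, 'a': 20}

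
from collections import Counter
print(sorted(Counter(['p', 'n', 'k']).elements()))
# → ['k', 'n', 'p']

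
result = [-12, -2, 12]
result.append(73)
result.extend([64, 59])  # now [-12, -2, 12, 73, 64, 59]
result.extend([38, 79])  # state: [-12, -2, 12, 73, 64, 59, 38, 79]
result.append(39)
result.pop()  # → 39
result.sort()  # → [-12, -2, 12, 38, 59, 64, 73, 79]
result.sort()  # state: [-12, -2, 12, 38, 59, 64, 73, 79]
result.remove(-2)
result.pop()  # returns 79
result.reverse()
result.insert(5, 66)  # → [73, 64, 59, 38, 12, 66, -12]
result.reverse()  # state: [-12, 66, 12, 38, 59, 64, 73]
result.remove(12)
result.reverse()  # [73, 64, 59, 38, 66, -12]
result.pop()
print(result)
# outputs [73, 64, 59, 38, 66]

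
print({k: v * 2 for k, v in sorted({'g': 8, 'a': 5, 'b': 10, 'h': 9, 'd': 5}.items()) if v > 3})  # {'a': 10, 'b': 20, 'd': 10, 'g': 16, 'h': 18}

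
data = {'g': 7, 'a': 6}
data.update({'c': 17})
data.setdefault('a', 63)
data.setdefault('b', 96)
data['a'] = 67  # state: {'g': 7, 'a': 67, 'c': 17, 'b': 96}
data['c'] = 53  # {'g': 7, 'a': 67, 'c': 53, 'b': 96}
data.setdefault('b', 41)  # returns 96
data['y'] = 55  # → {'g': 7, 'a': 67, 'c': 53, 'b': 96, 'y': 55}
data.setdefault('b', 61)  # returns 96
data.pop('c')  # 53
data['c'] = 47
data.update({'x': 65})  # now {'g': 7, 'a': 67, 'b': 96, 'y': 55, 'c': 47, 'x': 65}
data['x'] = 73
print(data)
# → {'g': 7, 'a': 67, 'b': 96, 'y': 55, 'c': 47, 'x': 73}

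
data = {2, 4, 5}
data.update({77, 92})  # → {2, 4, 5, 77, 92}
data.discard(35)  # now {2, 4, 5, 77, 92}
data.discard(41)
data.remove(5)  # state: {2, 4, 77, 92}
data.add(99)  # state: {2, 4, 77, 92, 99}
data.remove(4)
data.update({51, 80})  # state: {2, 51, 77, 80, 92, 99}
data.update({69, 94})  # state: {2, 51, 69, 77, 80, 92, 94, 99}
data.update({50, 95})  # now {2, 50, 51, 69, 77, 80, 92, 94, 95, 99}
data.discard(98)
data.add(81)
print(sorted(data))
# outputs [2, 50, 51, 69, 77, 80, 81, 92, 94, 95, 99]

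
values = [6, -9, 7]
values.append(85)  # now [6, -9, 7, 85]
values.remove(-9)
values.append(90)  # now [6, 7, 85, 90]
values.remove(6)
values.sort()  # [7, 85, 90]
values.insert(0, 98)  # [98, 7, 85, 90]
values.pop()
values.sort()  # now [7, 85, 98]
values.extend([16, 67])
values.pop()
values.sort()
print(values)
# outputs [7, 16, 85, 98]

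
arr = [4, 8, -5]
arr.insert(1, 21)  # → [4, 21, 8, -5]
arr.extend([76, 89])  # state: [4, 21, 8, -5, 76, 89]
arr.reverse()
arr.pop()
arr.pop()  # 21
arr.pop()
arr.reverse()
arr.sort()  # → [-5, 76, 89]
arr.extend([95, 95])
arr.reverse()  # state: [95, 95, 89, 76, -5]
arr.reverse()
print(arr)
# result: [-5, 76, 89, 95, 95]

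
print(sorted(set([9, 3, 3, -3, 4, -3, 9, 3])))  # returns [-3, 3, 4, 9]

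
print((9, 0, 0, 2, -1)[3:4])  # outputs (2,)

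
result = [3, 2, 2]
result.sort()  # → [2, 2, 3]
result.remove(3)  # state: [2, 2]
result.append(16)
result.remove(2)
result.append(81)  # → [2, 16, 81]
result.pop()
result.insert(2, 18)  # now [2, 16, 18]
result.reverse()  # [18, 16, 2]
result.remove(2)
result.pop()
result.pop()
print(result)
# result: []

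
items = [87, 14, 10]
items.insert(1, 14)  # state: [87, 14, 14, 10]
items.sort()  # [10, 14, 14, 87]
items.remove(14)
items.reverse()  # [87, 14, 10]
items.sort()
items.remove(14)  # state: [10, 87]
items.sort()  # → [10, 87]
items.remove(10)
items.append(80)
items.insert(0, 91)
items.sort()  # [80, 87, 91]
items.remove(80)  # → [87, 91]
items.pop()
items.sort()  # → [87]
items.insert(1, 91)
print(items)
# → [87, 91]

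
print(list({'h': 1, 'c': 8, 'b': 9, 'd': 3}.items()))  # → [('h', 1), ('c', 8), ('b', 9), ('d', 3)]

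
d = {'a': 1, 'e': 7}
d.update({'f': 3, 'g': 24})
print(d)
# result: {'a': 1, 'e': 7, 'f': 3, 'g': 24}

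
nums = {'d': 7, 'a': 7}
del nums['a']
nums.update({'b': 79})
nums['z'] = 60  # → {'d': 7, 'b': 79, 'z': 60}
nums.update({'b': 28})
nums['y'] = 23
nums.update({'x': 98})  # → {'d': 7, 'b': 28, 'z': 60, 'y': 23, 'x': 98}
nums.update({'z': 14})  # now {'d': 7, 'b': 28, 'z': 14, 'y': 23, 'x': 98}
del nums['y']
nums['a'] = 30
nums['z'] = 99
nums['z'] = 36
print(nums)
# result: {'d': 7, 'b': 28, 'z': 36, 'x': 98, 'a': 30}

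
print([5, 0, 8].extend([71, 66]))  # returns None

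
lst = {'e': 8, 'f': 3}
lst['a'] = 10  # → {'e': 8, 'f': 3, 'a': 10}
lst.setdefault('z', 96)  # 96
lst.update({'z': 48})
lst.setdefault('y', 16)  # 16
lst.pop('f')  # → 3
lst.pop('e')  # 8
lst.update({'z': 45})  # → {'a': 10, 'z': 45, 'y': 16}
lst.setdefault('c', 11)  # 11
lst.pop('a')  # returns 10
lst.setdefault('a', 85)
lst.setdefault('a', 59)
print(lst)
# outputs {'z': 45, 'y': 16, 'c': 11, 'a': 85}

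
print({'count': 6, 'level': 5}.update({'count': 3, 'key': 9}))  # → None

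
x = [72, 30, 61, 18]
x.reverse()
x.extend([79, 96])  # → [18, 61, 30, 72, 79, 96]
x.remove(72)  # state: [18, 61, 30, 79, 96]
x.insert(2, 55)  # [18, 61, 55, 30, 79, 96]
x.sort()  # [18, 30, 55, 61, 79, 96]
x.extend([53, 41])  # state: [18, 30, 55, 61, 79, 96, 53, 41]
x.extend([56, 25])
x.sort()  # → [18, 25, 30, 41, 53, 55, 56, 61, 79, 96]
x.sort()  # [18, 25, 30, 41, 53, 55, 56, 61, 79, 96]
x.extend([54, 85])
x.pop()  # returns 85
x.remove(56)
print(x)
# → [18, 25, 30, 41, 53, 55, 61, 79, 96, 54]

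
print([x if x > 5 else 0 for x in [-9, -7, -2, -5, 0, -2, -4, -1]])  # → [0, 0, 0, 0, 0, 0, 0, 0]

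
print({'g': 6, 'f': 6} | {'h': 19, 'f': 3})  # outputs {'g': 6, 'f': 3, 'h': 19}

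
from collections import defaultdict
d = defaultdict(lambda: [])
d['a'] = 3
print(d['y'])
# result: []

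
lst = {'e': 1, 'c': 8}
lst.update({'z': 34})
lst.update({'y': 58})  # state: {'e': 1, 'c': 8, 'z': 34, 'y': 58}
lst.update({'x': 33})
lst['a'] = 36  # {'e': 1, 'c': 8, 'z': 34, 'y': 58, 'x': 33, 'a': 36}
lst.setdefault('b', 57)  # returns 57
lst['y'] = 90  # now {'e': 1, 'c': 8, 'z': 34, 'y': 90, 'x': 33, 'a': 36, 'b': 57}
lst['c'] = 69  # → {'e': 1, 'c': 69, 'z': 34, 'y': 90, 'x': 33, 'a': 36, 'b': 57}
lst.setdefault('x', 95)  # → 33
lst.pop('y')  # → 90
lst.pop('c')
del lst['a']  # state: {'e': 1, 'z': 34, 'x': 33, 'b': 57}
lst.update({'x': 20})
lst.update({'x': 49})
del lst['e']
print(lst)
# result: {'z': 34, 'x': 49, 'b': 57}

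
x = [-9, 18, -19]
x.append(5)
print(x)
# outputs [-9, 18, -19, 5]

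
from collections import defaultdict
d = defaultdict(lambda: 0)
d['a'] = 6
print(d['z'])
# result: 0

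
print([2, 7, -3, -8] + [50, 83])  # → [2, 7, -3, -8, 50, 83]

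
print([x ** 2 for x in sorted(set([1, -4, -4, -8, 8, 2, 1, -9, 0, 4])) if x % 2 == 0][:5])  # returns [64, 16, 0, 4, 16]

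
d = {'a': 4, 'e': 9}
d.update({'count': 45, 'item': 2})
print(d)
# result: {'a': 4, 'e': 9, 'count': 45, 'item': 2}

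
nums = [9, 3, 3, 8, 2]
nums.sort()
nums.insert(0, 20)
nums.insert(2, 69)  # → [20, 2, 69, 3, 3, 8, 9]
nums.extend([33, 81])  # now [20, 2, 69, 3, 3, 8, 9, 33, 81]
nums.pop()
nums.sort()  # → [2, 3, 3, 8, 9, 20, 33, 69]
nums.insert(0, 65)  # [65, 2, 3, 3, 8, 9, 20, 33, 69]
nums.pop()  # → 69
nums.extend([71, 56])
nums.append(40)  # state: [65, 2, 3, 3, 8, 9, 20, 33, 71, 56, 40]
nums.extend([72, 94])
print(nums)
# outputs [65, 2, 3, 3, 8, 9, 20, 33, 71, 56, 40, 72, 94]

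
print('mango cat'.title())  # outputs Mango Cat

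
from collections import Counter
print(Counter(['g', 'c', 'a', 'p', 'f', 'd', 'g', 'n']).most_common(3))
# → [('g', 2), ('c', 1), ('a', 1)]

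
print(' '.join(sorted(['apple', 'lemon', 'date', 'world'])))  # apple date lemon world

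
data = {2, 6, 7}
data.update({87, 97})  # {2, 6, 7, 87, 97}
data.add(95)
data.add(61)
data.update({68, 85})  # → {2, 6, 7, 61, 68, 85, 87, 95, 97}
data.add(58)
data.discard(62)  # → {2, 6, 7, 58, 61, 68, 85, 87, 95, 97}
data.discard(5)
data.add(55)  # {2, 6, 7, 55, 58, 61, 68, 85, 87, 95, 97}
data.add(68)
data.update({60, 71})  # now {2, 6, 7, 55, 58, 60, 61, 68, 71, 85, 87, 95, 97}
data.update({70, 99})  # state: {2, 6, 7, 55, 58, 60, 61, 68, 70, 71, 85, 87, 95, 97, 99}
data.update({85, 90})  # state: {2, 6, 7, 55, 58, 60, 61, 68, 70, 71, 85, 87, 90, 95, 97, 99}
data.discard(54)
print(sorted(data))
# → [2, 6, 7, 55, 58, 60, 61, 68, 70, 71, 85, 87, 90, 95, 97, 99]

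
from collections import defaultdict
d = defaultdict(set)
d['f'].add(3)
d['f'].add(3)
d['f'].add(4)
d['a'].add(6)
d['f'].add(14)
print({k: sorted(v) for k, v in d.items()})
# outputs {'f': [3, 4, 14], 'a': [6]}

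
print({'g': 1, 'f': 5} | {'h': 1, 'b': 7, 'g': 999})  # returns {'g': 999, 'f': 5, 'h': 1, 'b': 7}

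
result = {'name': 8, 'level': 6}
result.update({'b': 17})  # {'name': 8, 'level': 6, 'b': 17}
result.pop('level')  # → 6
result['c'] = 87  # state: {'name': 8, 'b': 17, 'c': 87}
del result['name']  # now {'b': 17, 'c': 87}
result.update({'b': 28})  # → {'b': 28, 'c': 87}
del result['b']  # {'c': 87}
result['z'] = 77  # {'c': 87, 'z': 77}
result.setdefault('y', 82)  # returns 82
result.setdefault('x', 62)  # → 62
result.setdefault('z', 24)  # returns 77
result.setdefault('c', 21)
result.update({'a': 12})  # {'c': 87, 'z': 77, 'y': 82, 'x': 62, 'a': 12}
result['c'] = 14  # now {'c': 14, 'z': 77, 'y': 82, 'x': 62, 'a': 12}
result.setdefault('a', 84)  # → 12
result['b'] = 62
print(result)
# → {'c': 14, 'z': 77, 'y': 82, 'x': 62, 'a': 12, 'b': 62}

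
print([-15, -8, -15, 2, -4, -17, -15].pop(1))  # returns -8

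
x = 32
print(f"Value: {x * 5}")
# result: Value: 160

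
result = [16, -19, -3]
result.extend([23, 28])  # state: [16, -19, -3, 23, 28]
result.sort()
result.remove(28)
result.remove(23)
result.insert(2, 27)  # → [-19, -3, 27, 16]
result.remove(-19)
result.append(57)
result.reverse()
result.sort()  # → [-3, 16, 27, 57]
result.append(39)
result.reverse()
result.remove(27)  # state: [39, 57, 16, -3]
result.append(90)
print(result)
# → [39, 57, 16, -3, 90]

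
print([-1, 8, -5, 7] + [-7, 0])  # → [-1, 8, -5, 7, -7, 0]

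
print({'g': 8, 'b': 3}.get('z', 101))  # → 101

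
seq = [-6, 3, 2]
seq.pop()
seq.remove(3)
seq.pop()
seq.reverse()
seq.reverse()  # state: []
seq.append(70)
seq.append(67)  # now [70, 67]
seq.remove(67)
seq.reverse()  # [70]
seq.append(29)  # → [70, 29]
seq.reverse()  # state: [29, 70]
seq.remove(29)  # [70]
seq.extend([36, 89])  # [70, 36, 89]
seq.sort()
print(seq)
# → [36, 70, 89]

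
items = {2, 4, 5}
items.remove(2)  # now {4, 5}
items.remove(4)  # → {5}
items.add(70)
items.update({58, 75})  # {5, 58, 70, 75}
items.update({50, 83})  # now {5, 50, 58, 70, 75, 83}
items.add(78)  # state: {5, 50, 58, 70, 75, 78, 83}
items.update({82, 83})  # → {5, 50, 58, 70, 75, 78, 82, 83}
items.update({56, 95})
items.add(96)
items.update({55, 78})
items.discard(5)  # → {50, 55, 56, 58, 70, 75, 78, 82, 83, 95, 96}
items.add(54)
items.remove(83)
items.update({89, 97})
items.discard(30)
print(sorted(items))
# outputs [50, 54, 55, 56, 58, 70, 75, 78, 82, 89, 95, 96, 97]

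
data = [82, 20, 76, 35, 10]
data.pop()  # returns 10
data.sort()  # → [20, 35, 76, 82]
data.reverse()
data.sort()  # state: [20, 35, 76, 82]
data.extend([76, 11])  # [20, 35, 76, 82, 76, 11]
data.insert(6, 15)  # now [20, 35, 76, 82, 76, 11, 15]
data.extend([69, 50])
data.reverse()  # [50, 69, 15, 11, 76, 82, 76, 35, 20]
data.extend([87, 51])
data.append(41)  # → [50, 69, 15, 11, 76, 82, 76, 35, 20, 87, 51, 41]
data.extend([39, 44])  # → [50, 69, 15, 11, 76, 82, 76, 35, 20, 87, 51, 41, 39, 44]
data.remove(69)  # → [50, 15, 11, 76, 82, 76, 35, 20, 87, 51, 41, 39, 44]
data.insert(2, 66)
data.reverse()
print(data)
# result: [44, 39, 41, 51, 87, 20, 35, 76, 82, 76, 11, 66, 15, 50]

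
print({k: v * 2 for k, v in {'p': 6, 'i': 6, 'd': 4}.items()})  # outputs {'p': 12, 'i': 12, 'd': 8}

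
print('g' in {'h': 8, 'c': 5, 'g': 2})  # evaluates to True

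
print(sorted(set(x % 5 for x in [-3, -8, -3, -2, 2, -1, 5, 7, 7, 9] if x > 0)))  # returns [0, 2, 4]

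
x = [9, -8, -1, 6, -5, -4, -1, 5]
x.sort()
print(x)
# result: [-8, -5, -4, -1, -1, 5, 6, 9]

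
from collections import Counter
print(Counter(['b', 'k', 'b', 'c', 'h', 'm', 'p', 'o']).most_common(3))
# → [('b', 2), ('k', 1), ('c', 1)]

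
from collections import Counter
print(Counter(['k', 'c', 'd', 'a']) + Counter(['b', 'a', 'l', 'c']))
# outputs Counter({'c': 2, 'a': 2, 'k': 1, 'd': 1, 'b': 1, 'l': 1})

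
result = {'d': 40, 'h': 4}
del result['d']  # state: {'h': 4}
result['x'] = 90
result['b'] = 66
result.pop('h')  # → 4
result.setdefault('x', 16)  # 90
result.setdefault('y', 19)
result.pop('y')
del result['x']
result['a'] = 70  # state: {'b': 66, 'a': 70}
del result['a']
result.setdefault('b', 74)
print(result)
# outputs {'b': 66}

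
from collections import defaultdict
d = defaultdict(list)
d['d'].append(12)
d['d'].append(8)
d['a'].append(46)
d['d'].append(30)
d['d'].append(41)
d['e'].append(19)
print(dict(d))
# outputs {'d': [12, 8, 30, 41], 'a': [46], 'e': [19]}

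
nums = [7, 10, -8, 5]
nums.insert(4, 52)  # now [7, 10, -8, 5, 52]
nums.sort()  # [-8, 5, 7, 10, 52]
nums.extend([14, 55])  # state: [-8, 5, 7, 10, 52, 14, 55]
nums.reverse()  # [55, 14, 52, 10, 7, 5, -8]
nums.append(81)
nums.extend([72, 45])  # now [55, 14, 52, 10, 7, 5, -8, 81, 72, 45]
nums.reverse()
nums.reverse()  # [55, 14, 52, 10, 7, 5, -8, 81, 72, 45]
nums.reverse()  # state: [45, 72, 81, -8, 5, 7, 10, 52, 14, 55]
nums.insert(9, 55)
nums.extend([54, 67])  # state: [45, 72, 81, -8, 5, 7, 10, 52, 14, 55, 55, 54, 67]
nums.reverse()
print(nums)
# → [67, 54, 55, 55, 14, 52, 10, 7, 5, -8, 81, 72, 45]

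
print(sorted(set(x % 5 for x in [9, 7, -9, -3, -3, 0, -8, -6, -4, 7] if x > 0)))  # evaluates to [2, 4]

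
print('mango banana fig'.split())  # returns ['mango', 'banana', 'fig']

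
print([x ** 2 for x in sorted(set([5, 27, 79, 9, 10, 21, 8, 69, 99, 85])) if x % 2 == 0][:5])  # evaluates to [64, 100]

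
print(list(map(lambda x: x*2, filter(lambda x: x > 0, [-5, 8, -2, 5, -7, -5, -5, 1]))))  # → [16, 10, 2]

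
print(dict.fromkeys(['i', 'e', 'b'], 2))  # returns {'i': 2, 'e': 2, 'b': 2}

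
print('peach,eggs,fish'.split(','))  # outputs ['peach', 'eggs', 'fish']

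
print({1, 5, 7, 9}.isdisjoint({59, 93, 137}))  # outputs True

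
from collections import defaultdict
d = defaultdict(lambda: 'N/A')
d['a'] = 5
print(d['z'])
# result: N/A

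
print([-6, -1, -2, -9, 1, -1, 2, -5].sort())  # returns None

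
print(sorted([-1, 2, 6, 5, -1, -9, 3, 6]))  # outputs [-9, -1, -1, 2, 3, 5, 6, 6]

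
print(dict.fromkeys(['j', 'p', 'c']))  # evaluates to {'j': None, 'p': None, 'c': None}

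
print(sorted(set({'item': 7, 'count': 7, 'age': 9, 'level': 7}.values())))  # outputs [7, 9]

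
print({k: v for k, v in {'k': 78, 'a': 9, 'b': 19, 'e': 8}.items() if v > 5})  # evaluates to {'k': 78, 'a': 9, 'b': 19, 'e': 8}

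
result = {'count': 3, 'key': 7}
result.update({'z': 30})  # {'count': 3, 'key': 7, 'z': 30}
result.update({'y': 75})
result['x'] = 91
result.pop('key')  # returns 7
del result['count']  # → {'z': 30, 'y': 75, 'x': 91}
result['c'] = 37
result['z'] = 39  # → {'z': 39, 'y': 75, 'x': 91, 'c': 37}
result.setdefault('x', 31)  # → 91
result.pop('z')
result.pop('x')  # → 91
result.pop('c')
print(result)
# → {'y': 75}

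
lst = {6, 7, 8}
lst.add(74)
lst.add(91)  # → {6, 7, 8, 74, 91}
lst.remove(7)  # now {6, 8, 74, 91}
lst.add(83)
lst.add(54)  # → {6, 8, 54, 74, 83, 91}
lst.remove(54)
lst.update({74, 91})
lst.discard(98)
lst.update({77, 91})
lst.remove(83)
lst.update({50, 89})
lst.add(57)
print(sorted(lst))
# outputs [6, 8, 50, 57, 74, 77, 89, 91]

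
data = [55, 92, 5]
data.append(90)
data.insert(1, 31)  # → [55, 31, 92, 5, 90]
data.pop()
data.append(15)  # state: [55, 31, 92, 5, 15]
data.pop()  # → 15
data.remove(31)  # [55, 92, 5]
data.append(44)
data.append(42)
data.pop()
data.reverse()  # [44, 5, 92, 55]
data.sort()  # [5, 44, 55, 92]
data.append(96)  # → [5, 44, 55, 92, 96]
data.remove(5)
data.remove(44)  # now [55, 92, 96]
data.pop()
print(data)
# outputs [55, 92]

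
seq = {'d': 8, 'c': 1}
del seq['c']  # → {'d': 8}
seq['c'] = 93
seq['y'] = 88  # {'d': 8, 'c': 93, 'y': 88}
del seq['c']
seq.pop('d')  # 8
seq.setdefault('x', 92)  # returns 92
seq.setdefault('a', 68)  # 68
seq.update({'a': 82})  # {'y': 88, 'x': 92, 'a': 82}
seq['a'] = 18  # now {'y': 88, 'x': 92, 'a': 18}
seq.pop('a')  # 18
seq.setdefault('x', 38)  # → 92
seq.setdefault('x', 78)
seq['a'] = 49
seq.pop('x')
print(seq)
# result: {'y': 88, 'a': 49}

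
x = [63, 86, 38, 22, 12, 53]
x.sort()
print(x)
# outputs [12, 22, 38, 53, 63, 86]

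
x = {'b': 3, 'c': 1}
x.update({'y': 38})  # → {'b': 3, 'c': 1, 'y': 38}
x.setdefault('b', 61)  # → 3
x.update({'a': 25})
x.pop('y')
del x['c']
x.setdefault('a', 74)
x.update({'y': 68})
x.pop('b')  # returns 3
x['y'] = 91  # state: {'a': 25, 'y': 91}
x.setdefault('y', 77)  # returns 91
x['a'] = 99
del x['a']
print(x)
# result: {'y': 91}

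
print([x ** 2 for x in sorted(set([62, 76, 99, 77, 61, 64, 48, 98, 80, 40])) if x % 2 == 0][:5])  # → [1600, 2304, 3844, 4096, 5776]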